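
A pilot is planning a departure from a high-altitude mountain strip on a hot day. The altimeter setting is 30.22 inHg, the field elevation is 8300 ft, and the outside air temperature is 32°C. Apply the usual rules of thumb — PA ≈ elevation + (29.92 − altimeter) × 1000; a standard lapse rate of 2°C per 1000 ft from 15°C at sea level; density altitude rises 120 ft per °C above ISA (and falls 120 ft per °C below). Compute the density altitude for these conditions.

Pressure altitude = 8300 + (29.92 − 30.22) × 1000 = 8300 + (-300) = 8000 ft.
ISA temperature at 8000 ft = 15 − 2 × (8000/1000) = -1°C.
ISA deviation = 32 − (-1) = +33°C.
Density altitude = 8000 + 120 × (33) = 11960 ft.

11960 ft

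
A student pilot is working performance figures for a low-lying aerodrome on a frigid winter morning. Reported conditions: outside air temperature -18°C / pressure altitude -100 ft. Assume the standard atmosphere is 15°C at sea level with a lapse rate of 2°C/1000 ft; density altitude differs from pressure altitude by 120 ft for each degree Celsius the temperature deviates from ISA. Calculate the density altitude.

-4084 ft

ISA temperature at -100 ft = 15 − 2 × (-100/1000) = 15.2°C.
ISA deviation = -18 − 15.2 = -33.2°C.
Density altitude = -100 + 120 × (-33.2) = -100 + (-3984) = -4084 ft.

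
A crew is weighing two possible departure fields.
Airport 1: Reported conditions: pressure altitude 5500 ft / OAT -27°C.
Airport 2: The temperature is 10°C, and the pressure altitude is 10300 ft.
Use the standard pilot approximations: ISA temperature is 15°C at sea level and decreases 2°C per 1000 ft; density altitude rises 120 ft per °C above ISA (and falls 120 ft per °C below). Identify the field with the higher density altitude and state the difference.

Airport 1: ISA temp = 4°C, deviation -31°C, DA = 5500 + 120 × (-31) = 1780 ft.
Airport 2: ISA temp = -5.6°C, deviation +15.6°C, DA = 10300 + 120 × 15.6 = 12172 ft.
Airport 2 is higher by 12172 − 1780 = 10392 ft.

Airport 2 by 10392 ft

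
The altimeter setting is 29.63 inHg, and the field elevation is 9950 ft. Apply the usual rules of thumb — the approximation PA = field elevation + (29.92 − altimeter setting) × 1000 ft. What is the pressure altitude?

10240 ft

Pressure correction = (29.92 − 29.63) × 1000 = +290 ft.
Pressure altitude = 9950 + (+290) = 10240 ft.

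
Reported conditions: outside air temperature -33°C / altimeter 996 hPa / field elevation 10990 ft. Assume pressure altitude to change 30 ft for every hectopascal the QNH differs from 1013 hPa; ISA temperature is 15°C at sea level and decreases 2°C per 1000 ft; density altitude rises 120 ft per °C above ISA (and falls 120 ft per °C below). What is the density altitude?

8500 ft

Pressure altitude = 10990 + (1013 − 996) × 30 = 10990 + (+510) = 11500 ft.
ISA temperature at 11500 ft = 15 − 2 × (11500/1000) = -8°C.
ISA deviation = -33 − (-8) = -25°C.
Density altitude = 11500 + 120 × (-25) = 8500 ft.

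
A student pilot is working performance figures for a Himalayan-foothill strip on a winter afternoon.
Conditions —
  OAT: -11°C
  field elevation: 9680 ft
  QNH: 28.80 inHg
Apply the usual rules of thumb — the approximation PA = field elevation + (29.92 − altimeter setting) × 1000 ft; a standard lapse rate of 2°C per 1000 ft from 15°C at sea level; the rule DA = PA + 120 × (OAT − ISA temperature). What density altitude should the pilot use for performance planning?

10272 ft

Pressure altitude = 9680 + (29.92 − 28.80) × 1000 = 9680 + (+1120) = 10800 ft.
ISA temperature at 10800 ft = 15 − 2 × (10800/1000) = -6.6°C.
ISA deviation = -11 − (-6.6) = -4.4°C.
Density altitude = 10800 + 120 × (-4.4) = 10272 ft.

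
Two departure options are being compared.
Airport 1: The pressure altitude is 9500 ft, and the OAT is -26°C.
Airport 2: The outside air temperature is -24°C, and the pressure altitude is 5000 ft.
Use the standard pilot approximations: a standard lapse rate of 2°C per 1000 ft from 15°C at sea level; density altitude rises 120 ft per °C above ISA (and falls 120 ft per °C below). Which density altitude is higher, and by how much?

Airport 1 by 5340 ft

Airport 1: ISA temp = -4°C, deviation -22°C, DA = 9500 + 120 × (-22) = 6860 ft.
Airport 2: ISA temp = 5°C, deviation -29°C, DA = 5000 + 120 × (-29) = 1520 ft.
Airport 1 is higher by 6860 − 1520 = 5340 ft.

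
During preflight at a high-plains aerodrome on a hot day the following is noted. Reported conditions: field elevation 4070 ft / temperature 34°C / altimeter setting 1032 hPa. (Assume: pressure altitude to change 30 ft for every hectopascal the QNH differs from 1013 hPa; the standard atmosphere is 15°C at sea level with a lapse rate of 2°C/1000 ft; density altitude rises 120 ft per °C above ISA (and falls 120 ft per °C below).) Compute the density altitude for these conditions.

Pressure altitude = 4070 + (1013 − 1032) × 30 = 4070 + (-570) = 3500 ft.
ISA temperature at 3500 ft = 15 − 2 × (3500/1000) = 8°C.
ISA deviation = 34 − 8 = +26°C.
Density altitude = 3500 + 120 × (26) = 6620 ft.

6620 ft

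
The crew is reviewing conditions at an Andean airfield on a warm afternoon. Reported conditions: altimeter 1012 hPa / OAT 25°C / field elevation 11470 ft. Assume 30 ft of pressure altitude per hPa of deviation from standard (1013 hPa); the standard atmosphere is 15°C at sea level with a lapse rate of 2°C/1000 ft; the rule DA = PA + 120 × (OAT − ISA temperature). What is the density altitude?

Pressure altitude = 11470 + (1013 − 1012) × 30 = 11470 + (+30) = 11500 ft.
ISA temperature at 11500 ft = 15 − 2 × (11500/1000) = -8°C.
ISA deviation = 25 − (-8) = +33°C.
Density altitude = 11500 + 120 × (33) = 15460 ft.

15460 ft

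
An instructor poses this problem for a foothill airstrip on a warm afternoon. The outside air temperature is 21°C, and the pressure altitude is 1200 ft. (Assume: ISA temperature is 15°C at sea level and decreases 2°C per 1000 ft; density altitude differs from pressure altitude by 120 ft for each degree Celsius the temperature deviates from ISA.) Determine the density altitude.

ISA temperature at 1200 ft = 15 − 2 × (1200/1000) = 12.6°C.
ISA deviation = 21 − 12.6 = +8.4°C.
Density altitude = 1200 + 120 × (8.4) = 1200 + (+1008) = 2208 ft.

2208 ft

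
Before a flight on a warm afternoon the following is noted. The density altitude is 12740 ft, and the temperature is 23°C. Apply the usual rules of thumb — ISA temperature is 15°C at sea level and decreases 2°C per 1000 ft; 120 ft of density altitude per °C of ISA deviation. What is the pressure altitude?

DA = PA + 120 × (OAT − (15 − 2·PA/1000)) = PA + 120·OAT − 1800 + 0.24·PA = 1.24·PA + 120·OAT − 1800.
So 1.24·PA = 12740 − 120 × 23 + 1800 = 11780.
PA = 11780 / 1.24 = 9500 ft.

9500 ft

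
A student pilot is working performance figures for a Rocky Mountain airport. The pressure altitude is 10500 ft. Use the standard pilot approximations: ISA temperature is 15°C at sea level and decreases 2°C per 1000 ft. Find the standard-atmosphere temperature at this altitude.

ISA temperature = 15 − 2 × (10500/1000) = 15 − 21 = -6°C.

-6°C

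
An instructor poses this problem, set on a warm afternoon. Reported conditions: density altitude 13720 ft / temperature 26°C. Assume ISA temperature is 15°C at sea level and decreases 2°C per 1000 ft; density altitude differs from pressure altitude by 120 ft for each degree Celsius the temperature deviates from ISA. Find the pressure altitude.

DA = PA + 120 × (OAT − (15 − 2·PA/1000)) = PA + 120·OAT − 1800 + 0.24·PA = 1.24·PA + 120·OAT − 1800.
So 1.24·PA = 13720 − 120 × 26 + 1800 = 12400.
PA = 12400 / 1.24 = 10000 ft.

10000 ft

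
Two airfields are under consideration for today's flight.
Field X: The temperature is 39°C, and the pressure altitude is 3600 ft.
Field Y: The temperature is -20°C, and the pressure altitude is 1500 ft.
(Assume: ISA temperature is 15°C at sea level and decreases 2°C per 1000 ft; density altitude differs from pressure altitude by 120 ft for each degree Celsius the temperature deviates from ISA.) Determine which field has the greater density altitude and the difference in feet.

Field X: ISA temp = 7.8°C, deviation +31.2°C, DA = 3600 + 120 × 31.2 = 7344 ft.
Field Y: ISA temp = 12°C, deviation -32°C, DA = 1500 + 120 × (-32) = -2340 ft.
Field X is higher by 7344 − (-2340) = 9684 ft.

Field X by 9684 ft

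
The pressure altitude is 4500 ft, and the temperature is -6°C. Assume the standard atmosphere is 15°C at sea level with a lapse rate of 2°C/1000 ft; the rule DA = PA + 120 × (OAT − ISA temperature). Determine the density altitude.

ISA temperature at 4500 ft = 15 − 2 × (4500/1000) = 6°C.
ISA deviation = -6 − 6 = -12°C.
Density altitude = 4500 + 120 × (-12) = 4500 + (-1440) = 3060 ft.

3060 ft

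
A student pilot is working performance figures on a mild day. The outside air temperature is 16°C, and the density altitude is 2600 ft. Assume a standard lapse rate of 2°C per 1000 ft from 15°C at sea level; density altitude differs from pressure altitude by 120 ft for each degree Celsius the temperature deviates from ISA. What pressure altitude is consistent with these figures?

DA = PA + 120 × (OAT − (15 − 2·PA/1000)) = PA + 120·OAT − 1800 + 0.24·PA = 1.24·PA + 120·OAT − 1800.
So 1.24·PA = 2600 − 120 × 16 + 1800 = 2480.
PA = 2480 / 1.24 = 2000 ft.

2000 ft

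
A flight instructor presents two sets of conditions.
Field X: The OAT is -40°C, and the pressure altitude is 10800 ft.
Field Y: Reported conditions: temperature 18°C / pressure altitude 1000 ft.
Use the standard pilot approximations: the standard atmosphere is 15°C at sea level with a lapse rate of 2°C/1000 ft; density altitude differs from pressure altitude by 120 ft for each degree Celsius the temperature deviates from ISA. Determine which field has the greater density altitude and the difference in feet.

Field X: ISA temp = -6.6°C, deviation -33.4°C, DA = 10800 + 120 × (-33.4) = 6792 ft.
Field Y: ISA temp = 13°C, deviation +5°C, DA = 1000 + 120 × 5 = 1600 ft.
Field X is higher by 6792 − 1600 = 5192 ft.

Field X by 5192 ft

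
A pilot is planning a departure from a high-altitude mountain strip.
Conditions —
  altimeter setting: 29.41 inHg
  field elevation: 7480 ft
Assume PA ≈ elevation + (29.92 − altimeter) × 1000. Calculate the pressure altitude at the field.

Pressure correction = (29.92 − 29.41) × 1000 = +510 ft.
Pressure altitude = 7480 + (+510) = 7990 ft.

7990 ft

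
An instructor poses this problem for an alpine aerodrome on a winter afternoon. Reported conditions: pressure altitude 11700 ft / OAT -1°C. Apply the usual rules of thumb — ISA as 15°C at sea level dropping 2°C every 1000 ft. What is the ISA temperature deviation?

ISA+7.4°C

ISA temperature at 11700 ft = 15 − 2 × (11700/1000) = -8.4°C.
Deviation = OAT − ISA = -1 − (-8.4) = +7.4°C.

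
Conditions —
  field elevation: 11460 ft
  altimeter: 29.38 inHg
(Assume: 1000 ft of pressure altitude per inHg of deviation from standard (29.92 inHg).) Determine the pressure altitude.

12000 ft

Pressure correction = (29.92 − 29.38) × 1000 = +540 ft.
Pressure altitude = 11460 + (+540) = 12000 ft.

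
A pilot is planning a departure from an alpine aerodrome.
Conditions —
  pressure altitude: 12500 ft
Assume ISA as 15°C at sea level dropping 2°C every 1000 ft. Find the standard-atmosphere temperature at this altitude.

-10°C

ISA temperature = 15 − 2 × (12500/1000) = 15 − 25 = -10°C.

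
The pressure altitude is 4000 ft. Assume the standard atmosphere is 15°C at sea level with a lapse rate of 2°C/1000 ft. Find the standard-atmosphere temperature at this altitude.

7°C

ISA temperature = 15 − 2 × (4000/1000) = 15 − 8 = 7°C.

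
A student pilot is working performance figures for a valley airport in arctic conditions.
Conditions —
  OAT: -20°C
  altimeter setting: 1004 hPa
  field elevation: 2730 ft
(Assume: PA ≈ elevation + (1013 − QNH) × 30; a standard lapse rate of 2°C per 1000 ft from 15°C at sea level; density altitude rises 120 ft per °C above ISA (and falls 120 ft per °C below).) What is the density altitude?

Pressure altitude = 2730 + (1013 − 1004) × 30 = 2730 + (+270) = 3000 ft.
ISA temperature at 3000 ft = 15 − 2 × (3000/1000) = 9°C.
ISA deviation = -20 − 9 = -29°C.
Density altitude = 3000 + 120 × (-29) = -480 ft.

-480 ft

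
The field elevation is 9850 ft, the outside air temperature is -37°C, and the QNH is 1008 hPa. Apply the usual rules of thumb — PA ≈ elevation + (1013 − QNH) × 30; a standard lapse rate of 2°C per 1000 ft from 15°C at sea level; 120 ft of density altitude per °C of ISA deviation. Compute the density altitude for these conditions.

Pressure altitude = 9850 + (1013 − 1008) × 30 = 9850 + (+150) = 10000 ft.
ISA temperature at 10000 ft = 15 − 2 × (10000/1000) = -5°C.
ISA deviation = -37 − (-5) = -32°C.
Density altitude = 10000 + 120 × (-32) = 6160 ft.

6160 ft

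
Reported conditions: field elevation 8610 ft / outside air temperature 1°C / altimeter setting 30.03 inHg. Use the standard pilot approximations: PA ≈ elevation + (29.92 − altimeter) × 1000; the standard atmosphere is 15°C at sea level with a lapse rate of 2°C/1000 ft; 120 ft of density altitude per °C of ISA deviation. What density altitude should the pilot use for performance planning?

Pressure altitude = 8610 + (29.92 − 30.03) × 1000 = 8610 + (-110) = 8500 ft.
ISA temperature at 8500 ft = 15 − 2 × (8500/1000) = -2°C.
ISA deviation = 1 − (-2) = +3°C.
Density altitude = 8500 + 120 × (3) = 8860 ft.

8860 ft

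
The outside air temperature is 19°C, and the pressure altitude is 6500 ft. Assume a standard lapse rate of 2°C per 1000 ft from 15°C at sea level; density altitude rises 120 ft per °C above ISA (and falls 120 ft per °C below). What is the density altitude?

8540 ft

ISA temperature at 6500 ft = 15 − 2 × (6500/1000) = 2°C.
ISA deviation = 19 − 2 = +17°C.
Density altitude = 6500 + 120 × (17) = 6500 + (+2040) = 8540 ft.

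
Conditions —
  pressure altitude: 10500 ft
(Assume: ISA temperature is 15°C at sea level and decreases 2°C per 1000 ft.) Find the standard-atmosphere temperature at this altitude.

ISA temperature = 15 − 2 × (10500/1000) = 15 − 21 = -6°C.

-6°C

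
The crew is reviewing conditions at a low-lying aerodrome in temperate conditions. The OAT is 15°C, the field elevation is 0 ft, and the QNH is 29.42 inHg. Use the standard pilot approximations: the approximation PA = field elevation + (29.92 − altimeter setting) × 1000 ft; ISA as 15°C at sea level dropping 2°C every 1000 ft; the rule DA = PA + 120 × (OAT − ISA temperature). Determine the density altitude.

Pressure altitude = 0 + (29.92 − 29.42) × 1000 = 0 + (+500) = 500 ft.
ISA temperature at 500 ft = 15 − 2 × (500/1000) = 14°C.
ISA deviation = 15 − 14 = +1°C.
Density altitude = 500 + 120 × (1) = 620 ft.

620 ft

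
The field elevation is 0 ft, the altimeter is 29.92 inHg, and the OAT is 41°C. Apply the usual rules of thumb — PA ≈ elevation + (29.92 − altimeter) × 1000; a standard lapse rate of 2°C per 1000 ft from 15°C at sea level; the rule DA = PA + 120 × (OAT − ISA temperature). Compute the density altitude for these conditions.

Pressure altitude = 0 + (29.92 − 29.92) × 1000 = 0 + (0) = 0 ft.
ISA temperature at 0 ft = 15 − 2 × (0/1000) = 15°C.
ISA deviation = 41 − 15 = +26°C.
Density altitude = 0 + 120 × (26) = 3120 ft.

3120 ft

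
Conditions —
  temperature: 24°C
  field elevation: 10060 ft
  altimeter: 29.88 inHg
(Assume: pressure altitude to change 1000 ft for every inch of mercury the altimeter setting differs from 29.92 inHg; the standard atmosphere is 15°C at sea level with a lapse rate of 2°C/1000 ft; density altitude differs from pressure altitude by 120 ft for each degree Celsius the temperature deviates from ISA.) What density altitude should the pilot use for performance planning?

13604 ft

Pressure altitude = 10060 + (29.92 − 29.88) × 1000 = 10060 + (+40) = 10100 ft.
ISA temperature at 10100 ft = 15 − 2 × (10100/1000) = -5.2°C.
ISA deviation = 24 − (-5.2) = +29.2°C.
Density altitude = 10100 + 120 × (29.2) = 13604 ft.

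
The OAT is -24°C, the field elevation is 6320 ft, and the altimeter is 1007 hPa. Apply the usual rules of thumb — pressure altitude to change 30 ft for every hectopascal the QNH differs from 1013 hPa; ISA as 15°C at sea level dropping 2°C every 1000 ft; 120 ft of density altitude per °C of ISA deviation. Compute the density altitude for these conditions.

Pressure altitude = 6320 + (1013 − 1007) × 30 = 6320 + (+180) = 6500 ft.
ISA temperature at 6500 ft = 15 − 2 × (6500/1000) = 2°C.
ISA deviation = -24 − 2 = -26°C.
Density altitude = 6500 + 120 × (-26) = 3380 ft.

3380 ft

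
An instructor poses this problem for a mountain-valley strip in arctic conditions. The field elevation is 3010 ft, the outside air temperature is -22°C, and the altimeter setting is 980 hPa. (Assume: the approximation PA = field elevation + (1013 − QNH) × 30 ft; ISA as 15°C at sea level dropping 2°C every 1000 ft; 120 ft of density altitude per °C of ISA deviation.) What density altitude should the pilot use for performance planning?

520 ft

Pressure altitude = 3010 + (1013 − 980) × 30 = 3010 + (+990) = 4000 ft.
ISA temperature at 4000 ft = 15 − 2 × (4000/1000) = 7°C.
ISA deviation = -22 − 7 = -29°C.
Density altitude = 4000 + 120 × (-29) = 520 ft.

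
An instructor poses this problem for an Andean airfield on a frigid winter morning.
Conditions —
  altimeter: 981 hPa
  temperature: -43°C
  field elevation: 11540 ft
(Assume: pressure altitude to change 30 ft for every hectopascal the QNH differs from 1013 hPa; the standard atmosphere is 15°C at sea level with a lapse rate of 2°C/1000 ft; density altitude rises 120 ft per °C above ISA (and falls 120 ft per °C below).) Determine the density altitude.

8540 ft

Pressure altitude = 11540 + (1013 − 981) × 30 = 11540 + (+960) = 12500 ft.
ISA temperature at 12500 ft = 15 − 2 × (12500/1000) = -10°C.
ISA deviation = -43 − (-10) = -33°C.
Density altitude = 12500 + 120 × (-33) = 8540 ft.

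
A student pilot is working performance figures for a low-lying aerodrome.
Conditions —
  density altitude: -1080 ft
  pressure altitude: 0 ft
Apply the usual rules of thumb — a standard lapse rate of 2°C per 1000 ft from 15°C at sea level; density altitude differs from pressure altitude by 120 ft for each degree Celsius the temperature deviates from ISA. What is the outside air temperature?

6°C

Density altitude − pressure altitude = -1080 − 0 = -1080 ft.
At 120 ft/°C that is an ISA deviation of -1080/120 = -9°C.
ISA temperature at 0 ft = 15 − 2 × (0/1000) = 15°C.
OAT = ISA + deviation = 15 + (-9) = 6°C.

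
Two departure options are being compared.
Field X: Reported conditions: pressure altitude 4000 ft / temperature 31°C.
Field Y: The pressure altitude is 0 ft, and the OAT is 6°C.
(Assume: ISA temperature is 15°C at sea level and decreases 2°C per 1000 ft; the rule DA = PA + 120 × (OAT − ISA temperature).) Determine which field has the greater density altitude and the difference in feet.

Field X: ISA temp = 7°C, deviation +24°C, DA = 4000 + 120 × 24 = 6880 ft.
Field Y: ISA temp = 15°C, deviation -9°C, DA = 0 + 120 × (-9) = -1080 ft.
Field X is higher by 6880 − (-1080) = 7960 ft.

Field X by 7960 ft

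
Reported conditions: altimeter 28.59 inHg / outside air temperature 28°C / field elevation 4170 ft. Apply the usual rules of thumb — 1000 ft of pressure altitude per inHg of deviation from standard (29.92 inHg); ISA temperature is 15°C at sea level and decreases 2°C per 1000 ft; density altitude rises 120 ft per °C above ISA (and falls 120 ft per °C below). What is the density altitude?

8380 ft

Pressure altitude = 4170 + (29.92 − 28.59) × 1000 = 4170 + (+1330) = 5500 ft.
ISA temperature at 5500 ft = 15 − 2 × (5500/1000) = 4°C.
ISA deviation = 28 − 4 = +24°C.
Density altitude = 5500 + 120 × (24) = 8380 ft.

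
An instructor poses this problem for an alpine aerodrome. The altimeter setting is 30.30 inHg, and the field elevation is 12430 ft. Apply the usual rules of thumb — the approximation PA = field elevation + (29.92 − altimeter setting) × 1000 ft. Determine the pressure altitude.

Pressure correction = (29.92 − 30.30) × 1000 = -380 ft.
Pressure altitude = 12430 + (-380) = 12050 ft.

12050 ft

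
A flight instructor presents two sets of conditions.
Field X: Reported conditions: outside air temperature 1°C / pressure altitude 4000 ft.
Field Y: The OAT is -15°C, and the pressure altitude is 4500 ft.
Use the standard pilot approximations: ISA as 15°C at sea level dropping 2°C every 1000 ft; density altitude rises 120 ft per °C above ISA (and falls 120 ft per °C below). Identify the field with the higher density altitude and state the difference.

Field X by 1300 ft

Field X: ISA temp = 7°C, deviation -6°C, DA = 4000 + 120 × (-6) = 3280 ft.
Field Y: ISA temp = 6°C, deviation -21°C, DA = 4500 + 120 × (-21) = 1980 ft.
Field X is higher by 3280 − 1980 = 1300 ft.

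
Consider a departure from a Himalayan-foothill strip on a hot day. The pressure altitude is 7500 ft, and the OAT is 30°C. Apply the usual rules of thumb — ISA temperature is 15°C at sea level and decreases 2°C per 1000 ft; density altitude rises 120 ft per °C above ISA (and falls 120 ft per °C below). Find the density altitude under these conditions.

ISA temperature at 7500 ft = 15 − 2 × (7500/1000) = 0°C.
ISA deviation = 30 − 0 = +30°C.
Density altitude = 7500 + 120 × (30) = 7500 + (+3600) = 11100 ft.

11100 ft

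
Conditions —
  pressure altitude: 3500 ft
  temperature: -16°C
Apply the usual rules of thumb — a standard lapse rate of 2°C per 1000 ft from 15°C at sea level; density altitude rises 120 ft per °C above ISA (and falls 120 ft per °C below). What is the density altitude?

ISA temperature at 3500 ft = 15 − 2 × (3500/1000) = 8°C.
ISA deviation = -16 − 8 = -24°C.
Density altitude = 3500 + 120 × (-24) = 3500 + (-2880) = 620 ft.

620 ft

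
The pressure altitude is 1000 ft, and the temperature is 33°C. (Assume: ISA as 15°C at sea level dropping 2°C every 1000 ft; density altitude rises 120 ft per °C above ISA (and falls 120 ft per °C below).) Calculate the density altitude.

3400 ft

ISA temperature at 1000 ft = 15 − 2 × (1000/1000) = 13°C.
ISA deviation = 33 − 13 = +20°C.
Density altitude = 1000 + 120 × (20) = 1000 + (+2400) = 3400 ft.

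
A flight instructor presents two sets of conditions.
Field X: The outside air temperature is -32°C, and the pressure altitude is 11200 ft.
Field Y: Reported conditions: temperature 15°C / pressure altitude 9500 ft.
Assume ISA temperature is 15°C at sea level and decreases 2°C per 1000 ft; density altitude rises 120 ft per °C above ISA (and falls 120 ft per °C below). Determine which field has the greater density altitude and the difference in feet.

Field Y by 3532 ft

Field X: ISA temp = -7.4°C, deviation -24.6°C, DA = 11200 + 120 × (-24.6) = 8248 ft.
Field Y: ISA temp = -4°C, deviation +19°C, DA = 9500 + 120 × 19 = 11780 ft.
Field Y is higher by 11780 − 8248 = 3532 ft.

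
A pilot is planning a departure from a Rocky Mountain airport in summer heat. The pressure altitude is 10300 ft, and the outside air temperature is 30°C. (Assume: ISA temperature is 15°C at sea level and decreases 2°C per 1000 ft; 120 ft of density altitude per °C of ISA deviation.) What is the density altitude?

ISA temperature at 10300 ft = 15 − 2 × (10300/1000) = -5.6°C.
ISA deviation = 30 − (-5.6) = +35.6°C.
Density altitude = 10300 + 120 × (35.6) = 10300 + (+4272) = 14572 ft.

14572 ft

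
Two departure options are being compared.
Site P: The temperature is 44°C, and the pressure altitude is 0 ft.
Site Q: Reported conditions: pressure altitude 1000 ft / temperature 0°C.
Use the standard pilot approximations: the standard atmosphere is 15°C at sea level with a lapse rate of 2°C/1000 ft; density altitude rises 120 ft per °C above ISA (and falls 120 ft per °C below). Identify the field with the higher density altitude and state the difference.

Site P: ISA temp = 15°C, deviation +29°C, DA = 0 + 120 × 29 = 3480 ft.
Site Q: ISA temp = 13°C, deviation -13°C, DA = 1000 + 120 × (-13) = -560 ft.
Site P is higher by 3480 − (-560) = 4040 ft.

Site P by 4040 ft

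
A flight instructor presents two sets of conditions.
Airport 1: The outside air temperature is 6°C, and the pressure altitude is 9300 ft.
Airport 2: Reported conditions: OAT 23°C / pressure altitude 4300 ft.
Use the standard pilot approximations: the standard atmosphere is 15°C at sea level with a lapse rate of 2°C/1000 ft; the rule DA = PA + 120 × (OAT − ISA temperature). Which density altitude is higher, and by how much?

Airport 1 by 4160 ft

Airport 1: ISA temp = -3.6°C, deviation +9.6°C, DA = 9300 + 120 × 9.6 = 10452 ft.
Airport 2: ISA temp = 6.4°C, deviation +16.6°C, DA = 4300 + 120 × 16.6 = 6292 ft.
Airport 1 is higher by 10452 − 6292 = 4160 ft.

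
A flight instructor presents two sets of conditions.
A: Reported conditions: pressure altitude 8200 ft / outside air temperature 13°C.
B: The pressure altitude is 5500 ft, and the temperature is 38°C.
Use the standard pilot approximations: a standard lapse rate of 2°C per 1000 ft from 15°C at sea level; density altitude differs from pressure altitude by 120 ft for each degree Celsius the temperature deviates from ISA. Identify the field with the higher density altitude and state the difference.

A: ISA temp = -1.4°C, deviation +14.4°C, DA = 8200 + 120 × 14.4 = 9928 ft.
B: ISA temp = 4°C, deviation +34°C, DA = 5500 + 120 × 34 = 9580 ft.
A is higher by 9928 − 9580 = 348 ft.

A by 348 ft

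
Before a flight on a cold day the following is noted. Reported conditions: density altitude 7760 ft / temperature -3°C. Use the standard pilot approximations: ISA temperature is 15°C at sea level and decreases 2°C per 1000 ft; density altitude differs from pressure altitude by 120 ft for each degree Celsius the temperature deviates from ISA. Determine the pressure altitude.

DA = PA + 120 × (OAT − (15 − 2·PA/1000)) = PA + 120·OAT − 1800 + 0.24·PA = 1.24·PA + 120·OAT − 1800.
So 1.24·PA = 7760 − 120 × (-3) + 1800 = 9920.
PA = 9920 / 1.24 = 8000 ft.

8000 ft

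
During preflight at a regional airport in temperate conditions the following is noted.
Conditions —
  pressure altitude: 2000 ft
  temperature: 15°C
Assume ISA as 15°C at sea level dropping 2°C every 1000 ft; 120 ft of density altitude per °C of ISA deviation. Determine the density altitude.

ISA temperature at 2000 ft = 15 − 2 × (2000/1000) = 11°C.
ISA deviation = 15 − 11 = +4°C.
Density altitude = 2000 + 120 × (4) = 2000 + (+480) = 2480 ft.

2480 ft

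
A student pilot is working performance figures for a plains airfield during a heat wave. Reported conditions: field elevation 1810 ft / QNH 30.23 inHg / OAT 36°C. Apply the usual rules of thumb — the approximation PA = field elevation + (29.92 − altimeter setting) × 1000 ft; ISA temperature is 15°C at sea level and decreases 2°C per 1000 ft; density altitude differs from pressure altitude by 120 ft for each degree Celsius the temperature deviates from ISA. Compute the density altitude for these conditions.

Pressure altitude = 1810 + (29.92 − 30.23) × 1000 = 1810 + (-310) = 1500 ft.
ISA temperature at 1500 ft = 15 − 2 × (1500/1000) = 12°C.
ISA deviation = 36 − 12 = +24°C.
Density altitude = 1500 + 120 × (24) = 4380 ft.

4380 ft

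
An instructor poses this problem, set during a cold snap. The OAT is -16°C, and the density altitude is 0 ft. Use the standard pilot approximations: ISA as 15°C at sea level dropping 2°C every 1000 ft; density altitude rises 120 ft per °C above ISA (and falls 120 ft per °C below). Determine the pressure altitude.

3000 ft

DA = PA + 120 × (OAT − (15 − 2·PA/1000)) = PA + 120·OAT − 1800 + 0.24·PA = 1.24·PA + 120·OAT − 1800.
So 1.24·PA = 0 − 120 × (-16) + 1800 = 3720.
PA = 3720 / 1.24 = 3000 ft.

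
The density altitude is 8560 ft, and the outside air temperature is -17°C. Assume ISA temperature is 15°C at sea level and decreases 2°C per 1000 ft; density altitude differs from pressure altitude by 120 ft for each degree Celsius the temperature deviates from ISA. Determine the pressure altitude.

DA = PA + 120 × (OAT − (15 − 2·PA/1000)) = PA + 120·OAT − 1800 + 0.24·PA = 1.24·PA + 120·OAT − 1800.
So 1.24·PA = 8560 − 120 × (-17) + 1800 = 12400.
PA = 12400 / 1.24 = 10000 ft.

10000 ft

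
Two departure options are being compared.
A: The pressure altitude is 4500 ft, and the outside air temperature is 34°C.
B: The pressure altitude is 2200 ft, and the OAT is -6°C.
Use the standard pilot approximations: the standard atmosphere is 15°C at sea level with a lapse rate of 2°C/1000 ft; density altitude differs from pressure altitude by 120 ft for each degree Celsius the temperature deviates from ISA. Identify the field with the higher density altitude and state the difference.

A: ISA temp = 6°C, deviation +28°C, DA = 4500 + 120 × 28 = 7860 ft.
B: ISA temp = 10.6°C, deviation -16.6°C, DA = 2200 + 120 × (-16.6) = 208 ft.
A is higher by 7860 − 208 = 7652 ft.

A by 7652 ft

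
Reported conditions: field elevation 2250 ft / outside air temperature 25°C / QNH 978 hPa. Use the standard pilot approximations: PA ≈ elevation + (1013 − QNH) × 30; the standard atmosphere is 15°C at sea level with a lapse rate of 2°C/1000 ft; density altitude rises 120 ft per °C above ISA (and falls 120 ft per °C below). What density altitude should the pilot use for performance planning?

5292 ft

Pressure altitude = 2250 + (1013 − 978) × 30 = 2250 + (+1050) = 3300 ft.
ISA temperature at 3300 ft = 15 − 2 × (3300/1000) = 8.4°C.
ISA deviation = 25 − 8.4 = +16.6°C.
Density altitude = 3300 + 120 × (16.6) = 5292 ft.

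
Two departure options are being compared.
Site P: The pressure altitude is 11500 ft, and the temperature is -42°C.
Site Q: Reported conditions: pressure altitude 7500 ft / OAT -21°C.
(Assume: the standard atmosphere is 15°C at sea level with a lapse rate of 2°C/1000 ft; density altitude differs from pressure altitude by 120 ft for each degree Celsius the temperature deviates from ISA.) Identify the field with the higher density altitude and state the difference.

Site P by 2440 ft

Site P: ISA temp = -8°C, deviation -34°C, DA = 11500 + 120 × (-34) = 7420 ft.
Site Q: ISA temp = 0°C, deviation -21°C, DA = 7500 + 120 × (-21) = 4980 ft.
Site P is higher by 7420 − 4980 = 2440 ft.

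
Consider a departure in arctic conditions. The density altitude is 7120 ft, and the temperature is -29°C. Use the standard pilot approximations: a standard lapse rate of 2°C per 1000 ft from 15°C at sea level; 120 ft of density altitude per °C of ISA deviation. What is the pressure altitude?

10000 ft

DA = PA + 120 × (OAT − (15 − 2·PA/1000)) = PA + 120·OAT − 1800 + 0.24·PA = 1.24·PA + 120·OAT − 1800.
So 1.24·PA = 7120 − 120 × (-29) + 1800 = 12400.
PA = 12400 / 1.24 = 10000 ft.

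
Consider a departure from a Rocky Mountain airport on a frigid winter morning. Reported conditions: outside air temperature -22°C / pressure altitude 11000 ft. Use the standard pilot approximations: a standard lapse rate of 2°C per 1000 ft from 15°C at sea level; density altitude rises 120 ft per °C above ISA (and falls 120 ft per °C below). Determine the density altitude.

9200 ft

ISA temperature at 11000 ft = 15 − 2 × (11000/1000) = -7°C.
ISA deviation = -22 − (-7) = -15°C.
Density altitude = 11000 + 120 × (-15) = 11000 + (-1800) = 9200 ft.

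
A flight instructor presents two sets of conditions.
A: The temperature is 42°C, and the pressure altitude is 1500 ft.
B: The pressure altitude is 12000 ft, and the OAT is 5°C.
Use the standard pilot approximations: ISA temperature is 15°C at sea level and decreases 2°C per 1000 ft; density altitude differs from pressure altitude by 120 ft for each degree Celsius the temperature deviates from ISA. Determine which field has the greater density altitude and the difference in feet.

A: ISA temp = 12°C, deviation +30°C, DA = 1500 + 120 × 30 = 5100 ft.
B: ISA temp = -9°C, deviation +14°C, DA = 12000 + 120 × 14 = 13680 ft.
B is higher by 13680 − 5100 = 8580 ft.

B by 8580 ft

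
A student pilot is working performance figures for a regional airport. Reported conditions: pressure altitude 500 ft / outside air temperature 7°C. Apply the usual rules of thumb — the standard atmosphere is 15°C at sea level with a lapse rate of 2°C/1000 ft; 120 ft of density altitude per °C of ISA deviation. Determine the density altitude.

ISA temperature at 500 ft = 15 − 2 × (500/1000) = 14°C.
ISA deviation = 7 − 14 = -7°C.
Density altitude = 500 + 120 × (-7) = 500 + (-840) = -340 ft.

-340 ft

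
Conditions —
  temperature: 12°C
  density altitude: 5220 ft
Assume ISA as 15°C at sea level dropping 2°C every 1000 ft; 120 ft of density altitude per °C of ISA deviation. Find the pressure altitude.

DA = PA + 120 × (OAT − (15 − 2·PA/1000)) = PA + 120·OAT − 1800 + 0.24·PA = 1.24·PA + 120·OAT − 1800.
So 1.24·PA = 5220 − 120 × 12 + 1800 = 5580.
PA = 5580 / 1.24 = 4500 ft.

4500 ft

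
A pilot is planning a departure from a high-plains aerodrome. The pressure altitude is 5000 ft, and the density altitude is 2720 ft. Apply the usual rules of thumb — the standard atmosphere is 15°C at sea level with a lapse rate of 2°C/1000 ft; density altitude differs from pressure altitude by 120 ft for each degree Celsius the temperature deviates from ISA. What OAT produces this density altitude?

Density altitude − pressure altitude = 2720 − 5000 = -2280 ft.
At 120 ft/°C that is an ISA deviation of -2280/120 = -19°C.
ISA temperature at 5000 ft = 15 − 2 × (5000/1000) = 5°C.
OAT = ISA + deviation = 5 + (-19) = -14°C.

-14°C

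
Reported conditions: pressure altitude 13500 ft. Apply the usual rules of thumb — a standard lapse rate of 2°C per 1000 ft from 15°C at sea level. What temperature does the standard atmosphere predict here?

ISA temperature = 15 − 2 × (13500/1000) = 15 − 27 = -12°C.

-12°C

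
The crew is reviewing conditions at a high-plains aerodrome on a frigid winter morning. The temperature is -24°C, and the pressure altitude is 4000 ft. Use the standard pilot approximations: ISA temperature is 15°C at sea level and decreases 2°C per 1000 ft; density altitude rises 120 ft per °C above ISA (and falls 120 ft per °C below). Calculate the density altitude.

280 ft

ISA temperature at 4000 ft = 15 − 2 × (4000/1000) = 7°C.
ISA deviation = -24 − 7 = -31°C.
Density altitude = 4000 + 120 × (-31) = 4000 + (-3720) = 280 ft.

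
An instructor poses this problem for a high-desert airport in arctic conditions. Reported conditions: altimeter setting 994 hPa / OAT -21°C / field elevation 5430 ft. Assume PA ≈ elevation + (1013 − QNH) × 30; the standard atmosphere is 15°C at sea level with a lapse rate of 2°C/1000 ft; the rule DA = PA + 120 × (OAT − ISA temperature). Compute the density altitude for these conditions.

3120 ft

Pressure altitude = 5430 + (1013 − 994) × 30 = 5430 + (+570) = 6000 ft.
ISA temperature at 6000 ft = 15 − 2 × (6000/1000) = 3°C.
ISA deviation = -21 − 3 = -24°C.
Density altitude = 6000 + 120 × (-24) = 3120 ft.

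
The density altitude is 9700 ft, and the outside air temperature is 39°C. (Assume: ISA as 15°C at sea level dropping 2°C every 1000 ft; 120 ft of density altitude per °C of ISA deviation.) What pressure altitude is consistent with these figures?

5500 ft

DA = PA + 120 × (OAT − (15 − 2·PA/1000)) = PA + 120·OAT − 1800 + 0.24·PA = 1.24·PA + 120·OAT − 1800.
So 1.24·PA = 9700 − 120 × 39 + 1800 = 6820.
PA = 6820 / 1.24 = 5500 ft.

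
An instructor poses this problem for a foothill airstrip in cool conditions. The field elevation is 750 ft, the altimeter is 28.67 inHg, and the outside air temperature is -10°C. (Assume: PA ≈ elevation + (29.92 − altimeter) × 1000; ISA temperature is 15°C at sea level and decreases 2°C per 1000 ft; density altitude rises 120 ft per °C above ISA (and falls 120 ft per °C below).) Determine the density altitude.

Pressure altitude = 750 + (29.92 − 28.67) × 1000 = 750 + (+1250) = 2000 ft.
ISA temperature at 2000 ft = 15 − 2 × (2000/1000) = 11°C.
ISA deviation = -10 − 11 = -21°C.
Density altitude = 2000 + 120 × (-21) = -520 ft.

-520 ft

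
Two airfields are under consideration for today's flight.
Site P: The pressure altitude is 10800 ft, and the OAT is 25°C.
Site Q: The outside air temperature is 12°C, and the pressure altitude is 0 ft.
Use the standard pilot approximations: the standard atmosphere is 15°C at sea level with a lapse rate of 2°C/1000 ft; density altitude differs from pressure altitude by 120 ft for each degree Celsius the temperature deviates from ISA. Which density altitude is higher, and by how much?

Site P: ISA temp = -6.6°C, deviation +31.6°C, DA = 10800 + 120 × 31.6 = 14592 ft.
Site Q: ISA temp = 15°C, deviation -3°C, DA = 0 + 120 × (-3) = -360 ft.
Site P is higher by 14592 − (-360) = 14952 ft.

Site P by 14952 ft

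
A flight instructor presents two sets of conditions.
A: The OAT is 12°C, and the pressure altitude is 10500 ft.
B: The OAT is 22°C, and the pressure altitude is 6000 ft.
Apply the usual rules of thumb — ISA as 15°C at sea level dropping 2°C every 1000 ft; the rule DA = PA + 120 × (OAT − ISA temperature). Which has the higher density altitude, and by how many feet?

A by 4380 ft

A: ISA temp = -6°C, deviation +18°C, DA = 10500 + 120 × 18 = 12660 ft.
B: ISA temp = 3°C, deviation +19°C, DA = 6000 + 120 × 19 = 8280 ft.
A is higher by 12660 − 8280 = 4380 ft.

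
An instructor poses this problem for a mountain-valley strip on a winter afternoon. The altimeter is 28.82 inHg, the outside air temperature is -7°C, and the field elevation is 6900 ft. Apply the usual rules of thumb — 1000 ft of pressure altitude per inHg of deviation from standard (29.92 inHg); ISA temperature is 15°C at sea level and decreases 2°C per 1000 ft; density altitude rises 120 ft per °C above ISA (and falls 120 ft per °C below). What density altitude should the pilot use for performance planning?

7280 ft

Pressure altitude = 6900 + (29.92 − 28.82) × 1000 = 6900 + (+1100) = 8000 ft.
ISA temperature at 8000 ft = 15 − 2 × (8000/1000) = -1°C.
ISA deviation = -7 − (-1) = -6°C.
Density altitude = 8000 + 120 × (-6) = 7280 ft.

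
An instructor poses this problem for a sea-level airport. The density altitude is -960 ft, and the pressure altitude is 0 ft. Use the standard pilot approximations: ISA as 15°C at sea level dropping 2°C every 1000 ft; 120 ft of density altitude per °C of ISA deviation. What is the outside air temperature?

7°C

Density altitude − pressure altitude = -960 − 0 = -960 ft.
At 120 ft/°C that is an ISA deviation of -960/120 = -8°C.
ISA temperature at 0 ft = 15 − 2 × (0/1000) = 15°C.
OAT = ISA + deviation = 15 + (-8) = 7°C.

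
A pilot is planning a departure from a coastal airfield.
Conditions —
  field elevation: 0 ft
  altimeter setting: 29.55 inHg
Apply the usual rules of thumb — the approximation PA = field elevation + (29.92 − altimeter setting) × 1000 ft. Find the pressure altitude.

Pressure correction = (29.92 − 29.55) × 1000 = +370 ft.
Pressure altitude = 0 + (+370) = 370 ft.

370 ft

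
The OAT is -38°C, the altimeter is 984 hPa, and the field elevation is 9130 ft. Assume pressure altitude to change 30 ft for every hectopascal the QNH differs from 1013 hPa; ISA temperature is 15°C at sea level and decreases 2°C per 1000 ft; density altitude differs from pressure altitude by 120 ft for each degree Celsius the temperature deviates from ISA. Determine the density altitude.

6040 ft

Pressure altitude = 9130 + (1013 − 984) × 30 = 9130 + (+870) = 10000 ft.
ISA temperature at 10000 ft = 15 − 2 × (10000/1000) = -5°C.
ISA deviation = -38 − (-5) = -33°C.
Density altitude = 10000 + 120 × (-33) = 6040 ft.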